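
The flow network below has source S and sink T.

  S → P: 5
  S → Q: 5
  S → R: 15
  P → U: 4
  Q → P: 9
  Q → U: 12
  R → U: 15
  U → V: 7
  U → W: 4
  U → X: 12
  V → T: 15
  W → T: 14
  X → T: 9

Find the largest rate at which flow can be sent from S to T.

20

Augment S→P→U→V→T: bottleneck 4, flow now 4.
Augment S→Q→U→V→T: bottleneck 3, flow now 7.
Augment S→Q→U→W→T: bottleneck 2, flow now 9.
Augment S→R→U→W→T: bottleneck 2, flow now 11.
Augment S→R→U→X→T: bottleneck 9, flow now 20.
No augmenting path remains; maximum flow = 20.
In the residual graph, reachable from S: {S, P, Q, R, U, X}.
Min-cut edges: U→V (7), U→W (4), X→T (9); capacity 7 + 4 + 9 = 20.
This cut is saturated, so no flow can exceed 20.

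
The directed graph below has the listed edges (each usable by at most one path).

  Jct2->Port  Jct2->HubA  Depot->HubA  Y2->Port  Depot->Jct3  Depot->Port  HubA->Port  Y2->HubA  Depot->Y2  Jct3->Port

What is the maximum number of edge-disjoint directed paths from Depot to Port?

Assign every edge capacity 1; by Menger, the answer equals the max flow.
Path Depot→Port (+1); total 1.
Path Depot→Y2→Port (+1); total 2.
Path Depot→Jct3→Port (+1); total 3.
Path Depot→HubA→Port (+1); total 4.
No residual Depot→Port path; max flow = 4.
Certifying cut of size 4: {Depot→HubA, Depot→Jct3, Depot→Port, Depot→Y2}.

4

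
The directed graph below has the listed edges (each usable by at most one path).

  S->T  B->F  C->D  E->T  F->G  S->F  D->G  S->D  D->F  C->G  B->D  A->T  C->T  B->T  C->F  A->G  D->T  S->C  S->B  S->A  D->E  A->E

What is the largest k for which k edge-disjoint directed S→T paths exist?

5

Assign every edge capacity 1; by Menger, the answer equals the max flow.
Path S→T (+1); total 1.
Path S→A→T (+1); total 2.
Path S→B→T (+1); total 3.
Path S→C→T (+1); total 4.
Path S→D→T (+1); total 5.
No residual S→T path; max flow = 5.
Certifying cut of size 5: {S→A, S→B, S→C, S→D, S→T}.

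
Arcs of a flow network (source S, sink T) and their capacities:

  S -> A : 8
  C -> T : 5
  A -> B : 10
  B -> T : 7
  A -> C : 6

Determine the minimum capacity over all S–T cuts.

8

Augment S→A→B→T: bottleneck 7, flow now 7.
Augment S→A→C→T: bottleneck 1, flow now 8.
No augmenting path remains; maximum flow = 8.
By max-flow min-cut, the minimum cut capacity equals the max flow.
In the residual graph, reachable from S: {S}.
Min-cut edges: S→A (8); capacity 8 = 8.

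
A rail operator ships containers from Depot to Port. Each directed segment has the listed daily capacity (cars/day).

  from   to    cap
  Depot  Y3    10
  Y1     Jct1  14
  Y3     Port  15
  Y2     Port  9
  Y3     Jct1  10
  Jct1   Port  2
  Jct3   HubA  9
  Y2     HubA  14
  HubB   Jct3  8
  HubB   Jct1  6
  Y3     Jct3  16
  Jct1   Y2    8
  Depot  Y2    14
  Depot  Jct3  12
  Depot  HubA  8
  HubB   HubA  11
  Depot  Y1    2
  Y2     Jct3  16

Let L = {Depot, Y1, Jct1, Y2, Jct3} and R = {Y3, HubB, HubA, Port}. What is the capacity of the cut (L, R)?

Edges leaving {Depot, Y1, Jct1, Y2, Jct3}: Depot→Y3 (10), Depot→HubA (8), Jct1→Port (2), Y2→HubA (14), Y2→Port (9), Jct3→HubA (9).
Cut capacity = 10 + 8 + 2 + 14 + 9 + 9 = 52.

52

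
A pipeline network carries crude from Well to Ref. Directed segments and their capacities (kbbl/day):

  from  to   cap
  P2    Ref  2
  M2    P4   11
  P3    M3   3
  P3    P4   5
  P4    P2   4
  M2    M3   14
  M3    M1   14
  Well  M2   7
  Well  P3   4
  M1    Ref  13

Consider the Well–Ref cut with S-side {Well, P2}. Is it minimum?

No — its capacity is 13, but the minimum cut has capacity 11.

Given cut capacity: 7 + 4 + 2 = 13.
Augment Well→M2→M3→M1→Ref: bottleneck 7, flow now 7.
Augment Well→P3→M3→M1→Ref: bottleneck 3, flow now 10.
Augment Well→P3→P4→P2→Ref: bottleneck 1, flow now 11.
No augmenting path remains; maximum flow = 11.
In the residual graph, reachable from Well: {Well}.
Min-cut edges: Well→M2 (7), Well→P3 (4); capacity 7 + 4 = 11.
Cut capacity 13 exceeds the max flow 11, so it is not minimum.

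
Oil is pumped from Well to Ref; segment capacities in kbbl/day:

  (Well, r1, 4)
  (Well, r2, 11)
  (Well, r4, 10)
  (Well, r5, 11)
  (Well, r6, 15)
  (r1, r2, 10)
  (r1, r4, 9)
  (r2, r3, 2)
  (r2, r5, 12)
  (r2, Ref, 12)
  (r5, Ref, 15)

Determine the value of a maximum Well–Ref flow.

Augment Well→r2→Ref: bottleneck 11, flow now 11.
Augment Well→r5→Ref: bottleneck 11, flow now 22.
Augment Well→r1→r2→Ref: bottleneck 1, flow now 23.
Augment Well→r1→r2→r5→Ref: bottleneck 3, flow now 26.
No augmenting path remains; maximum flow = 26.
In the residual graph, reachable from Well: {Well, r4, r6}.
Min-cut edges: Well→r1 (4), Well→r2 (11), Well→r5 (11); capacity 4 + 11 + 11 = 26.
This cut is saturated, so no flow can exceed 26.

26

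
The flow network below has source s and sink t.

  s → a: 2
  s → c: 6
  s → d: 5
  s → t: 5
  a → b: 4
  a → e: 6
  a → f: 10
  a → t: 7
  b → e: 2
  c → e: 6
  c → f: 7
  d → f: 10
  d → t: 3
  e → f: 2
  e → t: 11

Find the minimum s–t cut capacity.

Augment s→t: bottleneck 5, flow now 5.
Augment s→a→t: bottleneck 2, flow now 7.
Augment s→d→t: bottleneck 3, flow now 10.
Augment s→c→e→t: bottleneck 6, flow now 16.
No augmenting path remains; maximum flow = 16.
By max-flow min-cut, the minimum cut capacity equals the max flow.
In the residual graph, reachable from s: {s, d, f}.
Min-cut edges: s→a (2), s→c (6), s→t (5), d→t (3); capacity 2 + 6 + 5 + 3 = 16.

16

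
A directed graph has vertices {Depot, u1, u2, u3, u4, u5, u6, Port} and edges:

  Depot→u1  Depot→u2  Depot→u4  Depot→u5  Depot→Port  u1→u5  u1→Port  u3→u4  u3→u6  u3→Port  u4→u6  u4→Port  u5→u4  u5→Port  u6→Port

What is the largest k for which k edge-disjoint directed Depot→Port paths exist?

Assign every edge capacity 1; by Menger, the answer equals the max flow.
Path Depot→Port (+1); total 1.
Path Depot→u1→Port (+1); total 2.
Path Depot→u4→Port (+1); total 3.
Path Depot→u5→Port (+1); total 4.
No residual Depot→Port path; max flow = 4.
Certifying cut of size 4: {Depot→Port, Depot→u1, Depot→u4, Depot→u5}.

4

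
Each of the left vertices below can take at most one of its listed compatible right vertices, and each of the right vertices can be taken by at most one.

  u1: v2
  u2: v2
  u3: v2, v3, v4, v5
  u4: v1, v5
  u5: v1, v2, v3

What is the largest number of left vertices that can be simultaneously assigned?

4

Unit-capacity flow: source→left, listed edges, right→sink; max matching = max flow.
Augmenting path u1→v2 (+1); matched 1.
Augmenting path u3→v3 (+1); matched 2.
Augmenting path u4→v1 (+1); matched 3.
Augmenting path u5→v1→u4→v5 (+1); matched 4.
No augmenting path remains; maximum matching = 4.
König certificate: {u3, u4, u5, v2} is a vertex cover of size 4 (every listed pair touches it), so no matching can be larger.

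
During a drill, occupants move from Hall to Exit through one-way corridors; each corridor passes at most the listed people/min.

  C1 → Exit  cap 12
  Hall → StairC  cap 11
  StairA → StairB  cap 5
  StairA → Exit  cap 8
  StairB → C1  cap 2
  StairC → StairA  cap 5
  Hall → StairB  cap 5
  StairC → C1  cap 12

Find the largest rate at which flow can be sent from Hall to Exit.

Augment Hall→StairB→C1→Exit: bottleneck 2, flow now 2.
Augment Hall→StairC→C1→Exit: bottleneck 10, flow now 12.
Augment Hall→StairC→StairA→Exit: bottleneck 1, flow now 13.
No augmenting path remains; maximum flow = 13.
In the residual graph, reachable from Hall: {Hall, StairB}.
Min-cut edges: Hall→StairC (11), StairB→C1 (2); capacity 11 + 2 = 13.
This cut is saturated, so no flow can exceed 13.

13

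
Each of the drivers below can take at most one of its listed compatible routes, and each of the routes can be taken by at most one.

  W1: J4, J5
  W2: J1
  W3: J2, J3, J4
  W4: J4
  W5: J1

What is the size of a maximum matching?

Unit-capacity flow: source→left, listed edges, right→sink; max matching = max flow.
Augmenting path W1→J4 (+1); matched 1.
Augmenting path W2→J1 (+1); matched 2.
Augmenting path W3→J2 (+1); matched 3.
Augmenting path W4→J4→W1→J5 (+1); matched 4.
No augmenting path remains; maximum matching = 4.
König certificate: {W1, W3, W4, J1} is a vertex cover of size 4 (every listed pair touches it), so no matching can be larger.

4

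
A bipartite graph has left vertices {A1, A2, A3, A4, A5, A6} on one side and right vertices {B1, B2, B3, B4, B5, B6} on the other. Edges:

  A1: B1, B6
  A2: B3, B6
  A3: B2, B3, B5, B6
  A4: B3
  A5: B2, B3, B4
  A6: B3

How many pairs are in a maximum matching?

5

Unit-capacity flow: source→left, listed edges, right→sink; max matching = max flow.
Augmenting path A1→B1 (+1); matched 1.
Augmenting path A2→B3 (+1); matched 2.
Augmenting path A3→B2 (+1); matched 3.
Augmenting path A5→B4 (+1); matched 4.
Augmenting path A4→B3→A2→B6 (+1); matched 5.
No augmenting path remains; maximum matching = 5.
König certificate: {A1, A2, A3, A5, B3} is a vertex cover of size 5 (every listed pair touches it), so no matching can be larger.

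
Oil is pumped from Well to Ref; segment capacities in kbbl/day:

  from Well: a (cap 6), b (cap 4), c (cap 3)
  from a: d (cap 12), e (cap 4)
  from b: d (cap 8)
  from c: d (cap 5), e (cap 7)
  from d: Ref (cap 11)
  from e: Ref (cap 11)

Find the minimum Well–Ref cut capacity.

Augment Well→a→d→Ref: bottleneck 6, flow now 6.
Augment Well→b→d→Ref: bottleneck 4, flow now 10.
Augment Well→c→d→Ref: bottleneck 1, flow now 11.
Augment Well→c→e→Ref: bottleneck 2, flow now 13.
No augmenting path remains; maximum flow = 13.
By max-flow min-cut, the minimum cut capacity equals the max flow.
In the residual graph, reachable from Well: {Well}.
Min-cut edges: Well→a (6), Well→b (4), Well→c (3); capacity 6 + 4 + 3 = 13.

13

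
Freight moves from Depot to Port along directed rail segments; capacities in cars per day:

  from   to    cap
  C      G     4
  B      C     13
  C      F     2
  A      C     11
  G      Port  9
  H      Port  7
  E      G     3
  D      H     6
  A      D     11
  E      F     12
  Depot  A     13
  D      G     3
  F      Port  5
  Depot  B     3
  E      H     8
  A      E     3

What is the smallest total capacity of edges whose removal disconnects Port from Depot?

Augment Depot→A→C→F→Port: bottleneck 2, flow now 2.
Augment Depot→A→C→G→Port: bottleneck 4, flow now 6.
Augment Depot→A→D→G→Port: bottleneck 3, flow now 9.
Augment Depot→A→D→H→Port: bottleneck 4, flow now 13.
Augment Depot→B→C→A→D→H→Port: bottleneck 2, flow now 15. (uses reverse residual edge)
Augment Depot→B→C→A→E→F→Port: bottleneck 1, flow now 16. (uses reverse residual edge)
No augmenting path remains; maximum flow = 16.
By max-flow min-cut, the minimum cut capacity equals the max flow.
In the residual graph, reachable from Depot: {Depot}.
Min-cut edges: Depot→A (13), Depot→B (3); capacity 13 + 3 = 16.

16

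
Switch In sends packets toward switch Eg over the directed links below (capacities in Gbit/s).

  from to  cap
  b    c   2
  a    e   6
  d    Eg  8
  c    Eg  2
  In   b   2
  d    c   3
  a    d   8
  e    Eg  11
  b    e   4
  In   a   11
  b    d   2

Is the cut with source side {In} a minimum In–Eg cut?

Yes — it is a minimum cut (capacity 13).

Given cut capacity: 11 + 2 = 13.
Augment In→a→d→Eg: bottleneck 8, flow now 8.
Augment In→a→e→Eg: bottleneck 3, flow now 11.
Augment In→b→c→Eg: bottleneck 2, flow now 13.
No augmenting path remains; maximum flow = 13.
Cut capacity 13 equals the max flow, so it is a minimum cut.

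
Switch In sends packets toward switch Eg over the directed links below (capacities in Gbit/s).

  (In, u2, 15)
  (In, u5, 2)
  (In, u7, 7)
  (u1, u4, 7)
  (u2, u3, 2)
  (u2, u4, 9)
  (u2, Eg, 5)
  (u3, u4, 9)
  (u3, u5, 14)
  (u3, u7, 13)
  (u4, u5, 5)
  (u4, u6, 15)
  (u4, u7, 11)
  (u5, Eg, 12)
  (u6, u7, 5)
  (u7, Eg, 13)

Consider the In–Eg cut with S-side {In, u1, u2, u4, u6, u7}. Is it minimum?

No — its capacity is 27, but the minimum cut has capacity 24.

Given cut capacity: 2 + 2 + 5 + 5 + 13 = 27.
Augment In→u2→Eg: bottleneck 5, flow now 5.
Augment In→u5→Eg: bottleneck 2, flow now 7.
Augment In→u7→Eg: bottleneck 7, flow now 14.
Augment In→u2→u3→u5→Eg: bottleneck 2, flow now 16.
Augment In→u2→u4→u5→Eg: bottleneck 5, flow now 21.
Augment In→u2→u4→u7→Eg: bottleneck 3, flow now 24.
No augmenting path remains; maximum flow = 24.
In the residual graph, reachable from In: {In}.
Min-cut edges: In→u2 (15), In→u5 (2), In→u7 (7); capacity 15 + 2 + 7 = 24.
Cut capacity 27 exceeds the max flow 24, so it is not minimum.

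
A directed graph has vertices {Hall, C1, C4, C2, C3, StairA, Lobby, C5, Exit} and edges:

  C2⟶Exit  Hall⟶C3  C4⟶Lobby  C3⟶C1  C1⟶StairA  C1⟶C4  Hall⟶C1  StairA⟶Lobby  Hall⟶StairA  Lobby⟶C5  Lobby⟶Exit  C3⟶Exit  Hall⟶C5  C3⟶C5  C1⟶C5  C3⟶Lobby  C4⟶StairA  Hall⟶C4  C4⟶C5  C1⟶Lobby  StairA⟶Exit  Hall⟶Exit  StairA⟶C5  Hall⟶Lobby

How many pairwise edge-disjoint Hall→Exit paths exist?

Assign every edge capacity 1; by Menger, the answer equals the max flow.
Path Hall→Exit (+1); total 1.
Path Hall→C3→Exit (+1); total 2.
Path Hall→StairA→Exit (+1); total 3.
Path Hall→Lobby→Exit (+1); total 4.
No residual Hall→Exit path; max flow = 4.
Certifying cut of size 4: {Hall→C3, Hall→Exit, Lobby→Exit, StairA→Exit}.

4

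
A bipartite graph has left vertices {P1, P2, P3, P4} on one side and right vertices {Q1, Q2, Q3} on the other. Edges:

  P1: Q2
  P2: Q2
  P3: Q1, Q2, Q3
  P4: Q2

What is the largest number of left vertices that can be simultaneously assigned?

Unit-capacity flow: source→left, listed edges, right→sink; max matching = max flow.
Augmenting path P1→Q2 (+1); matched 1.
Augmenting path P3→Q1 (+1); matched 2.
No augmenting path remains; maximum matching = 2.
König certificate: {P3, Q2} is a vertex cover of size 2 (every listed pair touches it), so no matching can be larger.

2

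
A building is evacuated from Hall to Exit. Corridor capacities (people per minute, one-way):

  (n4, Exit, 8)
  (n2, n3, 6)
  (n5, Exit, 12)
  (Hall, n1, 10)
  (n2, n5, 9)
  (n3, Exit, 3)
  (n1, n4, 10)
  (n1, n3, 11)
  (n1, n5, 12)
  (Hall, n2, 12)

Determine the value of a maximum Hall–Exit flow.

22

Augment Hall→n1→n3→Exit: bottleneck 3, flow now 3.
Augment Hall→n1→n4→Exit: bottleneck 7, flow now 10.
Augment Hall→n2→n5→Exit: bottleneck 9, flow now 19.
Augment Hall→n2→n3→n1→n4→Exit: bottleneck 1, flow now 20. (uses reverse residual edge)
Augment Hall→n2→n3→n1→n5→Exit: bottleneck 2, flow now 22. (uses reverse residual edge)
No augmenting path remains; maximum flow = 22.
In the residual graph, reachable from Hall: {Hall}.
Min-cut edges: Hall→n1 (10), Hall→n2 (12); capacity 10 + 12 = 22.
This cut is saturated, so no flow can exceed 22.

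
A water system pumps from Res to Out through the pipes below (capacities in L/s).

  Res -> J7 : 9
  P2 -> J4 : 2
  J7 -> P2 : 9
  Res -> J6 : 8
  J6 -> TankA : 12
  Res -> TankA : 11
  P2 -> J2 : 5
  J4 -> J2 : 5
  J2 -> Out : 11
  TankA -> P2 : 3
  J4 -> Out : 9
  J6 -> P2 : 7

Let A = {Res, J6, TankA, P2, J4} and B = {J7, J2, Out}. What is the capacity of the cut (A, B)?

28

Edges leaving {Res, J6, TankA, P2, J4}: Res→J7 (9), P2→J2 (5), J4→J2 (5), J4→Out (9).
Cut capacity = 9 + 5 + 5 + 9 = 28.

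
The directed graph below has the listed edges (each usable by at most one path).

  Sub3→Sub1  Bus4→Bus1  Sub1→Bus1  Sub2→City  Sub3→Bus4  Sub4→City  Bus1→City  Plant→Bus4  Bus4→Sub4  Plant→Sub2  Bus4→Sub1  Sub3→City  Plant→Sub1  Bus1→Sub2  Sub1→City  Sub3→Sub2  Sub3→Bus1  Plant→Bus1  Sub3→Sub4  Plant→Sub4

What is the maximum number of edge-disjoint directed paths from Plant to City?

4

Assign every edge capacity 1; by Menger, the answer equals the max flow.
Path Plant→Sub1→City (+1); total 1.
Path Plant→Sub4→City (+1); total 2.
Path Plant→Bus1→City (+1); total 3.
Path Plant→Sub2→City (+1); total 4.
No residual Plant→City path; max flow = 4.
Certifying cut of size 4: {Bus1→City, Sub1→City, Sub2→City, Sub4→City}.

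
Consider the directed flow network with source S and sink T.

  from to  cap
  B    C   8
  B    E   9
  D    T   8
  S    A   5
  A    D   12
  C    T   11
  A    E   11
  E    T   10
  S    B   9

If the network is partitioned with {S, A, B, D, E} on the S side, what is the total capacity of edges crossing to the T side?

Edges leaving {S, A, B, D, E}: B→C (8), D→T (8), E→T (10).
Cut capacity = 8 + 8 + 10 = 26.

26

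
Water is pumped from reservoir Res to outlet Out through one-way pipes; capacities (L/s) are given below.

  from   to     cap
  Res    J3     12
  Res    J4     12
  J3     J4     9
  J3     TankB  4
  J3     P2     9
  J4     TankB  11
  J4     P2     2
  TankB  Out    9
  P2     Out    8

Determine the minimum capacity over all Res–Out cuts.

17

Augment Res→J3→TankB→Out: bottleneck 4, flow now 4.
Augment Res→J3→P2→Out: bottleneck 8, flow now 12.
Augment Res→J4→TankB→Out: bottleneck 5, flow now 17.
No augmenting path remains; maximum flow = 17.
By max-flow min-cut, the minimum cut capacity equals the max flow.
In the residual graph, reachable from Res: {Res, J3, J4, TankB, P2}.
Min-cut edges: TankB→Out (9), P2→Out (8); capacity 9 + 8 = 17.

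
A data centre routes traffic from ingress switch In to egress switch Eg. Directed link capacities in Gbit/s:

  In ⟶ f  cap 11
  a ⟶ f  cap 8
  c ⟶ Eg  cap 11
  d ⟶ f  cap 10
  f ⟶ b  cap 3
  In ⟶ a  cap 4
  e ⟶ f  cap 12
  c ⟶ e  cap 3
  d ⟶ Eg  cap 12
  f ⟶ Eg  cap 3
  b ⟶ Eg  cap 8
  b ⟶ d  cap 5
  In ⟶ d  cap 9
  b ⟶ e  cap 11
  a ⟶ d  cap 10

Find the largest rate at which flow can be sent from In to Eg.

18

Augment In→d→Eg: bottleneck 9, flow now 9.
Augment In→f→Eg: bottleneck 3, flow now 12.
Augment In→a→d→Eg: bottleneck 3, flow now 15.
Augment In→f→b→Eg: bottleneck 3, flow now 18.
No augmenting path remains; maximum flow = 18.
In the residual graph, reachable from In: {In, a, d, f}.
Min-cut edges: d→Eg (12), f→b (3), f→Eg (3); capacity 12 + 3 + 3 = 18.
This cut is saturated, so no flow can exceed 18.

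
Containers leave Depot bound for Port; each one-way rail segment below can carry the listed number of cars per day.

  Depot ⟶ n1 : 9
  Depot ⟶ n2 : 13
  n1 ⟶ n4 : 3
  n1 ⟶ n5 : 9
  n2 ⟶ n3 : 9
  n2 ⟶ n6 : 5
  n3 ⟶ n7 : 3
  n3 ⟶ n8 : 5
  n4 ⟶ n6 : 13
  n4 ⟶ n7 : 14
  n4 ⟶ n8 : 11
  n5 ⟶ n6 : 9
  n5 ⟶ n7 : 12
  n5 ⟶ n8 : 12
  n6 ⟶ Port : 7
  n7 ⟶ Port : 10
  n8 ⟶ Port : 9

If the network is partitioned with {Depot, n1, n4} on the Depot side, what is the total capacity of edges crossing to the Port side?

Edges leaving {Depot, n1, n4}: Depot→n2 (13), n1→n5 (9), n4→n6 (13), n4→n7 (14), n4→n8 (11).
Cut capacity = 13 + 9 + 13 + 14 + 11 = 60.

60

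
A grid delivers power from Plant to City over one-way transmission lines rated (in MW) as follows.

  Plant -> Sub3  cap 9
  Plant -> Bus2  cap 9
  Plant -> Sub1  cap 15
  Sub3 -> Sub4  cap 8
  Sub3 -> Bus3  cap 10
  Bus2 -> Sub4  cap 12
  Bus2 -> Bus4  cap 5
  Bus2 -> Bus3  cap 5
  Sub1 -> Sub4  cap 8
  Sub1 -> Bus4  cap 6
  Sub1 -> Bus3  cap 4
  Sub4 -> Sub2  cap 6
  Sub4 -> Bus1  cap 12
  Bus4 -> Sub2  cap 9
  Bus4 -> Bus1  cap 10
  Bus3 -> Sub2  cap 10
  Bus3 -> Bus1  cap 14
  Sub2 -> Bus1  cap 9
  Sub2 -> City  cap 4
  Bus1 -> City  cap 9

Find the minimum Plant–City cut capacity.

Augment Plant→Sub3→Sub4→Sub2→City: bottleneck 4, flow now 4.
Augment Plant→Sub3→Sub4→Bus1→City: bottleneck 4, flow now 8.
Augment Plant→Sub3→Bus3→Bus1→City: bottleneck 1, flow now 9.
Augment Plant→Bus2→Sub4→Bus1→City: bottleneck 4, flow now 13.
No augmenting path remains; maximum flow = 13.
By max-flow min-cut, the minimum cut capacity equals the max flow.
In the residual graph, reachable from Plant: {Plant, Sub3, Bus2, Sub1, Sub4, Bus4, Bus3, Sub2, Bus1}.
Min-cut edges: Sub2→City (4), Bus1→City (9); capacity 4 + 9 = 13.

13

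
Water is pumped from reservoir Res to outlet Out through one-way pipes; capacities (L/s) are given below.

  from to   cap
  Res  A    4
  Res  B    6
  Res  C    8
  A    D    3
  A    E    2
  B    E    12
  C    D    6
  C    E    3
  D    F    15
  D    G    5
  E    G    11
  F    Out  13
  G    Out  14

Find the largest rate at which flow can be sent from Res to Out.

18

Augment Res→A→D→F→Out: bottleneck 3, flow now 3.
Augment Res→A→E→G→Out: bottleneck 1, flow now 4.
Augment Res→B→E→G→Out: bottleneck 6, flow now 10.
Augment Res→C→D→F→Out: bottleneck 6, flow now 16.
Augment Res→C→E→G→Out: bottleneck 2, flow now 18.
No augmenting path remains; maximum flow = 18.
In the residual graph, reachable from Res: {Res}.
Min-cut edges: Res→A (4), Res→B (6), Res→C (8); capacity 4 + 6 + 8 = 18.
This cut is saturated, so no flow can exceed 18.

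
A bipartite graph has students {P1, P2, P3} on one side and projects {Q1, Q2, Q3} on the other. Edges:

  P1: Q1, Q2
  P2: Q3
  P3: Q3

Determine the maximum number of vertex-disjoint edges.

2

Unit-capacity flow: source→left, listed edges, right→sink; max matching = max flow.
Augmenting path P1→Q1 (+1); matched 1.
Augmenting path P2→Q3 (+1); matched 2.
No augmenting path remains; maximum matching = 2.
König certificate: {P1, Q3} is a vertex cover of size 2 (every listed pair touches it), so no matching can be larger.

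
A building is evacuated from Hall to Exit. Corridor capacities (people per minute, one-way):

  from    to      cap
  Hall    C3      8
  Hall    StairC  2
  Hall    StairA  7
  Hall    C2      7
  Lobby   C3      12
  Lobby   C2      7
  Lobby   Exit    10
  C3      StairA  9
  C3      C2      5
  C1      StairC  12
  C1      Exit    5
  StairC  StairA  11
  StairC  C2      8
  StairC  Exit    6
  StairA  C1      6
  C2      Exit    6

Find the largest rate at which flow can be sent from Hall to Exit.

14

Augment Hall→StairC→Exit: bottleneck 2, flow now 2.
Augment Hall→C2→Exit: bottleneck 6, flow now 8.
Augment Hall→StairA→C1→Exit: bottleneck 5, flow now 13.
Augment Hall→StairA→C1→StairC→Exit: bottleneck 1, flow now 14.
No augmenting path remains; maximum flow = 14.
In the residual graph, reachable from Hall: {Hall, C3, StairA, C2}.
Min-cut edges: Hall→StairC (2), StairA→C1 (6), C2→Exit (6); capacity 2 + 6 + 6 = 14.
This cut is saturated, so no flow can exceed 14.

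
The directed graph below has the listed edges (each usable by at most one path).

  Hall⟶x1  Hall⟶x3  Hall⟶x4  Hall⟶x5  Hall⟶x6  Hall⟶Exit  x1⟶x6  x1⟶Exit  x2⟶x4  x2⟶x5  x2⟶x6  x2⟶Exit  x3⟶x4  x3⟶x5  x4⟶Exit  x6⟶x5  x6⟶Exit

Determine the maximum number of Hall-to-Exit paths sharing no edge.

4

Assign every edge capacity 1; by Menger, the answer equals the max flow.
Path Hall→Exit (+1); total 1.
Path Hall→x1→Exit (+1); total 2.
Path Hall→x4→Exit (+1); total 3.
Path Hall→x6→Exit (+1); total 4.
No residual Hall→Exit path; max flow = 4.
Certifying cut of size 4: {Hall→Exit, Hall→x1, Hall→x6, x4→Exit}.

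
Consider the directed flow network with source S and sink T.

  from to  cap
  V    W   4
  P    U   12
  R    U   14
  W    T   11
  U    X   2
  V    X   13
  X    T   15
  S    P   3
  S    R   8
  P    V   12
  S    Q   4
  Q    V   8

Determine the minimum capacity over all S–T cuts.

Augment S→P→U→X→T: bottleneck 2, flow now 2.
Augment S→P→V→W→T: bottleneck 1, flow now 3.
Augment S→Q→V→W→T: bottleneck 3, flow now 6.
Augment S→Q→V→X→T: bottleneck 1, flow now 7.
Augment S→R→U→P→V→X→T: bottleneck 2, flow now 9. (uses reverse residual edge)
No augmenting path remains; maximum flow = 9.
By max-flow min-cut, the minimum cut capacity equals the max flow.
In the residual graph, reachable from S: {S, R, U}.
Min-cut edges: S→P (3), S→Q (4), U→X (2); capacity 3 + 4 + 2 = 9.

9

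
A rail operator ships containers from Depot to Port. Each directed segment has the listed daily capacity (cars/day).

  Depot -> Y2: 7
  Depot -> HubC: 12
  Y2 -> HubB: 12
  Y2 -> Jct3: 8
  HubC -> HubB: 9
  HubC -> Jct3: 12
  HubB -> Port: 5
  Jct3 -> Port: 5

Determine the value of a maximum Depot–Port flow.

Augment Depot→Y2→HubB→Port: bottleneck 5, flow now 5.
Augment Depot→Y2→Jct3→Port: bottleneck 2, flow now 7.
Augment Depot→HubC→Jct3→Port: bottleneck 3, flow now 10.
No augmenting path remains; maximum flow = 10.
In the residual graph, reachable from Depot: {Depot, Y2, HubC, HubB, Jct3}.
Min-cut edges: HubB→Port (5), Jct3→Port (5); capacity 5 + 5 = 10.
This cut is saturated, so no flow can exceed 10.

10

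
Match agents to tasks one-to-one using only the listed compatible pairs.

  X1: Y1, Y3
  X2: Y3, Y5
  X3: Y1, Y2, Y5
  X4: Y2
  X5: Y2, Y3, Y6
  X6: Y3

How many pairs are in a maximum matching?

Unit-capacity flow: source→left, listed edges, right→sink; max matching = max flow.
Augmenting path X1→Y1 (+1); matched 1.
Augmenting path X2→Y3 (+1); matched 2.
Augmenting path X3→Y2 (+1); matched 3.
Augmenting path X5→Y6 (+1); matched 4.
Augmenting path X4→Y2→X3→Y5 (+1); matched 5.
No augmenting path remains; maximum matching = 5.
König certificate: {X5, Y1, Y2, Y3, Y5} is a vertex cover of size 5 (every listed pair touches it), so no matching can be larger.

5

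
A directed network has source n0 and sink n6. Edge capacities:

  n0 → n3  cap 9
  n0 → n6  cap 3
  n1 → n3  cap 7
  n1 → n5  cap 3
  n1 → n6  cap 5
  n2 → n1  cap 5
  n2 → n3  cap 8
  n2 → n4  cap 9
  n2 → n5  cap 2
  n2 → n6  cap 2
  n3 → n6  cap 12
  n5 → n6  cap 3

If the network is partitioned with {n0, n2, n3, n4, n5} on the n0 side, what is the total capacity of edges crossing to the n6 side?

Edges leaving {n0, n2, n3, n4, n5}: n0→n6 (3), n2→n1 (5), n2→n6 (2), n3→n6 (12), n5→n6 (3).
Cut capacity = 3 + 5 + 2 + 12 + 3 = 25.

25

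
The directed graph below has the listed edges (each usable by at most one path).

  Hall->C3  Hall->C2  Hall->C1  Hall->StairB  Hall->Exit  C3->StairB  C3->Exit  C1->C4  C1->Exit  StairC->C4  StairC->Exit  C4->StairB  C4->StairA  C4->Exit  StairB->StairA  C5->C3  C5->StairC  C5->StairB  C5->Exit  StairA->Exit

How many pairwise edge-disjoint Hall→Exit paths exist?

4

Assign every edge capacity 1; by Menger, the answer equals the max flow.
Path Hall→Exit (+1); total 1.
Path Hall→C3→Exit (+1); total 2.
Path Hall→C1→Exit (+1); total 3.
Path Hall→StairB→StairA→Exit (+1); total 4.
No residual Hall→Exit path; max flow = 4.
Certifying cut of size 4: {Hall→C1, Hall→C3, Hall→Exit, Hall→StairB}.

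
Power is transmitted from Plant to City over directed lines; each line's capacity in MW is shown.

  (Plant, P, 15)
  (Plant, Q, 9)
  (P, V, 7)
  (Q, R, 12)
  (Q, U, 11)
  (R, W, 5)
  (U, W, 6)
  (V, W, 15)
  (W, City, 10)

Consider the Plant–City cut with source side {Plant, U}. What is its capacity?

30

Edges leaving {Plant, U}: Plant→P (15), Plant→Q (9), U→W (6).
Cut capacity = 15 + 9 + 6 = 30.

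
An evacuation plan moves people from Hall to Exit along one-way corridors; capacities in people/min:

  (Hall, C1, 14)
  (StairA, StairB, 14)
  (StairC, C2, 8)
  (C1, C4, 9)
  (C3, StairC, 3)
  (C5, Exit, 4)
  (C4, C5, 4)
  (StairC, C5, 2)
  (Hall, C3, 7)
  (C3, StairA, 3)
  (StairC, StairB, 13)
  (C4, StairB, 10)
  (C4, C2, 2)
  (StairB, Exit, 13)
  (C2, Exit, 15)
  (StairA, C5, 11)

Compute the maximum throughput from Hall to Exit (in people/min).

15

Augment Hall→C1→C4→C2→Exit: bottleneck 2, flow now 2.
Augment Hall→C1→C4→StairB→Exit: bottleneck 7, flow now 9.
Augment Hall→C3→StairA→StairB→Exit: bottleneck 3, flow now 12.
Augment Hall→C3→StairC→C2→Exit: bottleneck 3, flow now 15.
No augmenting path remains; maximum flow = 15.
In the residual graph, reachable from Hall: {Hall, C1, C3}.
Min-cut edges: C1→C4 (9), C3→StairA (3), C3→StairC (3); capacity 9 + 3 + 3 = 15.
This cut is saturated, so no flow can exceed 15.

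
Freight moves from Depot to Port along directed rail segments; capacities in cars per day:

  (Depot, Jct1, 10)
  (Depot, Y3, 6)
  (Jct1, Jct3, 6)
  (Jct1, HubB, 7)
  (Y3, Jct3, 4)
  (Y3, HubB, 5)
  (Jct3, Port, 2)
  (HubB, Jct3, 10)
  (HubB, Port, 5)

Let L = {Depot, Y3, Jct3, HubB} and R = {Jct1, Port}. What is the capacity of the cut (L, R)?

17

Edges leaving {Depot, Y3, Jct3, HubB}: Depot→Jct1 (10), Jct3→Port (2), HubB→Port (5).
Cut capacity = 10 + 2 + 5 = 17.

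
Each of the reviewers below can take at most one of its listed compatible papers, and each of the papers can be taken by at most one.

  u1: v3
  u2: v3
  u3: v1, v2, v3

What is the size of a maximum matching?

2

Unit-capacity flow: source→left, listed edges, right→sink; max matching = max flow.
Augmenting path u1→v3 (+1); matched 1.
Augmenting path u3→v1 (+1); matched 2.
No augmenting path remains; maximum matching = 2.
König certificate: {u3, v3} is a vertex cover of size 2 (every listed pair touches it), so no matching can be larger.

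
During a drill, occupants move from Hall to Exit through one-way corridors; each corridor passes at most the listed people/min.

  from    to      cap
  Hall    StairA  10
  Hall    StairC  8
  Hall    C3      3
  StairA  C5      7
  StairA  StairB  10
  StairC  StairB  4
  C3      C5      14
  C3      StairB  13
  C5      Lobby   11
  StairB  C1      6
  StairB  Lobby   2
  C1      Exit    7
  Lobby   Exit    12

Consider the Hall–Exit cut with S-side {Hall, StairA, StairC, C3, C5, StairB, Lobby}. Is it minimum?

Given cut capacity: 6 + 12 = 18.
Augment Hall→StairA→C5→Lobby→Exit: bottleneck 7, flow now 7.
Augment Hall→StairA→StairB→C1→Exit: bottleneck 3, flow now 10.
Augment Hall→StairC→StairB→C1→Exit: bottleneck 3, flow now 13.
Augment Hall→StairC→StairB→Lobby→Exit: bottleneck 1, flow now 14.
Augment Hall→C3→C5→Lobby→Exit: bottleneck 3, flow now 17.
No augmenting path remains; maximum flow = 17.
In the residual graph, reachable from Hall: {Hall, StairC}.
Min-cut edges: Hall→StairA (10), Hall→C3 (3), StairC→StairB (4); capacity 10 + 3 + 4 = 17.
Cut capacity 18 exceeds the max flow 17, so it is not minimum.

No — its capacity is 18, but the minimum cut has capacity 17.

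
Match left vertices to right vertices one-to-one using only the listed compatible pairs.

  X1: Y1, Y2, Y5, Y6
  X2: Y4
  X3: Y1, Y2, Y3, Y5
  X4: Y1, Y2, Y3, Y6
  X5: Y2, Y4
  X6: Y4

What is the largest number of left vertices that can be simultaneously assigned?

5

Unit-capacity flow: source→left, listed edges, right→sink; max matching = max flow.
Augmenting path X1→Y1 (+1); matched 1.
Augmenting path X2→Y4 (+1); matched 2.
Augmenting path X3→Y2 (+1); matched 3.
Augmenting path X4→Y3 (+1); matched 4.
Augmenting path X5→Y2→X3→Y5 (+1); matched 5.
No augmenting path remains; maximum matching = 5.
König certificate: {X1, X3, X4, X5, Y4} is a vertex cover of size 5 (every listed pair touches it), so no matching can be larger.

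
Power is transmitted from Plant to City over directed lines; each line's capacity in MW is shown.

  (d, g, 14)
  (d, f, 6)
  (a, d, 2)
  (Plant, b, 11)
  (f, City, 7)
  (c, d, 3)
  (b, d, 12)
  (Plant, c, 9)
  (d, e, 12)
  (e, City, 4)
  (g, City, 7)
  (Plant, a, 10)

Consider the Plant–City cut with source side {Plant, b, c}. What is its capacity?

25

Edges leaving {Plant, b, c}: Plant→a (10), b→d (12), c→d (3).
Cut capacity = 10 + 12 + 3 = 25.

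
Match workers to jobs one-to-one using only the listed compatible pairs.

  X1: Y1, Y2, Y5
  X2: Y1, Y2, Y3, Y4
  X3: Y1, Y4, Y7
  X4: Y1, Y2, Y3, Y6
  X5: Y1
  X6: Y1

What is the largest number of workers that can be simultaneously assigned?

5

Unit-capacity flow: source→left, listed edges, right→sink; max matching = max flow.
Augmenting path X1→Y1 (+1); matched 1.
Augmenting path X2→Y2 (+1); matched 2.
Augmenting path X3→Y4 (+1); matched 3.
Augmenting path X4→Y3 (+1); matched 4.
Augmenting path X5→Y1→X1→Y5 (+1); matched 5.
No augmenting path remains; maximum matching = 5.
König certificate: {X1, X2, X3, X4, Y1} is a vertex cover of size 5 (every listed pair touches it), so no matching can be larger.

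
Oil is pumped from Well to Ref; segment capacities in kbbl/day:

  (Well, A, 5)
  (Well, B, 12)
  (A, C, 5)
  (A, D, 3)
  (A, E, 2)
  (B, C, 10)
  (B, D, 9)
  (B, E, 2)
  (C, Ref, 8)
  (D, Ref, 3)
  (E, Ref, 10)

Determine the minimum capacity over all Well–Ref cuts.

15

Augment Well→A→C→Ref: bottleneck 5, flow now 5.
Augment Well→B→C→Ref: bottleneck 3, flow now 8.
Augment Well→B→D→Ref: bottleneck 3, flow now 11.
Augment Well→B→E→Ref: bottleneck 2, flow now 13.
Augment Well→B→C→A→E→Ref: bottleneck 2, flow now 15. (uses reverse residual edge)
No augmenting path remains; maximum flow = 15.
By max-flow min-cut, the minimum cut capacity equals the max flow.
In the residual graph, reachable from Well: {Well, A, B, C, D}.
Min-cut edges: A→E (2), B→E (2), C→Ref (8), D→Ref (3); capacity 2 + 2 + 8 + 3 = 15.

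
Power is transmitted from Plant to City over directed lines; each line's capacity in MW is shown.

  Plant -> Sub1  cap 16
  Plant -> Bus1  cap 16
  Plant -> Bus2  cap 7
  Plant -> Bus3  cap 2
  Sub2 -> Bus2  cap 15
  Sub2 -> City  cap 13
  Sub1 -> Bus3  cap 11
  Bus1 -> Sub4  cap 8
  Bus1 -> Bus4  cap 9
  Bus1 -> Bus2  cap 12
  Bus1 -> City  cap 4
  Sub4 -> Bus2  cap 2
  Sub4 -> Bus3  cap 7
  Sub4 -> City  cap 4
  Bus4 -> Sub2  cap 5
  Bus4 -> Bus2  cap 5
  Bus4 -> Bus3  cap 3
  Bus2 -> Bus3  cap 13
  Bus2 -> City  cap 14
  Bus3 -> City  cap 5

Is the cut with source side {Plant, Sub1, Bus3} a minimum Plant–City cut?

Yes — it is a minimum cut (capacity 28).

Given cut capacity: 16 + 7 + 5 = 28.
Augment Plant→Bus1→City: bottleneck 4, flow now 4.
Augment Plant→Bus2→City: bottleneck 7, flow now 11.
Augment Plant→Bus3→City: bottleneck 2, flow now 13.
Augment Plant→Sub1→Bus3→City: bottleneck 3, flow now 16.
Augment Plant→Bus1→Sub4→City: bottleneck 4, flow now 20.
Augment Plant→Bus1→Bus2→City: bottleneck 7, flow now 27.
Augment Plant→Bus1→Bus4→Sub2→City: bottleneck 1, flow now 28.
No augmenting path remains; maximum flow = 28.
Cut capacity 28 equals the max flow, so it is a minimum cut.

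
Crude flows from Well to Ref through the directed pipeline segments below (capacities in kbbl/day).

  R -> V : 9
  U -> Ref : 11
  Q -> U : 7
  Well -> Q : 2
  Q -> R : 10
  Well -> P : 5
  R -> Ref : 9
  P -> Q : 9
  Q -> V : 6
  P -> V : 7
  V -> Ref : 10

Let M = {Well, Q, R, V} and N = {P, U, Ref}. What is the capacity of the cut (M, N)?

Edges leaving {Well, Q, R, V}: Well→P (5), Q→U (7), R→Ref (9), V→Ref (10).
Cut capacity = 5 + 7 + 9 + 10 = 31.

31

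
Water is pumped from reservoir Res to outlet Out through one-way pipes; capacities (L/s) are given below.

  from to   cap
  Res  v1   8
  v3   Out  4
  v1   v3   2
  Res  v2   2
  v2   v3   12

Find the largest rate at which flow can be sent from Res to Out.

4

Augment Res→v1→v3→Out: bottleneck 2, flow now 2.
Augment Res→v2→v3→Out: bottleneck 2, flow now 4.
No augmenting path remains; maximum flow = 4.
In the residual graph, reachable from Res: {Res, v1}.
Min-cut edges: Res→v2 (2), v1→v3 (2); capacity 2 + 2 = 4.
This cut is saturated, so no flow can exceed 4.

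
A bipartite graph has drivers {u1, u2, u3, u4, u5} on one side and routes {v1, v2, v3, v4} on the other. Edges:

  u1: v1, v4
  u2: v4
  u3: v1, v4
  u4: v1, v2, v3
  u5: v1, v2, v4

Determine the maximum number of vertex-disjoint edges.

Unit-capacity flow: source→left, listed edges, right→sink; max matching = max flow.
Augmenting path u1→v1 (+1); matched 1.
Augmenting path u2→v4 (+1); matched 2.
Augmenting path u4→v2 (+1); matched 3.
Augmenting path u5→v2→u4→v3 (+1); matched 4.
No augmenting path remains; maximum matching = 4.
König certificate: {u4, u5, v1, v4} is a vertex cover of size 4 (every listed pair touches it), so no matching can be larger.

4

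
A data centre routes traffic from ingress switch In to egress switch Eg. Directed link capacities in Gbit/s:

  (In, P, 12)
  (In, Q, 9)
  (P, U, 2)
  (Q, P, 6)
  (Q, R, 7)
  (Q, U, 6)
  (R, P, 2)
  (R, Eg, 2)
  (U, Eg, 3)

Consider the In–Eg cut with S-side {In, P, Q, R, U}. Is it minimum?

Yes — it is a minimum cut (capacity 5).

Given cut capacity: 2 + 3 = 5.
Augment In→P→U→Eg: bottleneck 2, flow now 2.
Augment In→Q→R→Eg: bottleneck 2, flow now 4.
Augment In→Q→U→Eg: bottleneck 1, flow now 5.
No augmenting path remains; maximum flow = 5.
Cut capacity 5 equals the max flow, so it is a minimum cut.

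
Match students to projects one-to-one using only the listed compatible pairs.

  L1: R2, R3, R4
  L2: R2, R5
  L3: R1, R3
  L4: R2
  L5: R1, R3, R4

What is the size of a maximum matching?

Unit-capacity flow: source→left, listed edges, right→sink; max matching = max flow.
Augmenting path L1→R2 (+1); matched 1.
Augmenting path L2→R5 (+1); matched 2.
Augmenting path L3→R1 (+1); matched 3.
Augmenting path L5→R3 (+1); matched 4.
Augmenting path L4→R2→L1→R4 (+1); matched 5.
No augmenting path remains; maximum matching = 5.
König certificate: {L1, L2, L3, L4, L5} is a vertex cover of size 5 (every listed pair touches it), so no matching can be larger.

5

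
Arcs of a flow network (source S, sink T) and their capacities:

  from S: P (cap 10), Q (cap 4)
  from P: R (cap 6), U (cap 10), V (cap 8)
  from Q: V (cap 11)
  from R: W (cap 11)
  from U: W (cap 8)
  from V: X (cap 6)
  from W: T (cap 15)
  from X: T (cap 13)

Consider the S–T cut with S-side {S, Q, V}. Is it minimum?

No — its capacity is 16, but the minimum cut has capacity 14.

Given cut capacity: 10 + 6 = 16.
Augment S→P→R→W→T: bottleneck 6, flow now 6.
Augment S→P→U→W→T: bottleneck 4, flow now 10.
Augment S→Q→V→X→T: bottleneck 4, flow now 14.
No augmenting path remains; maximum flow = 14.
In the residual graph, reachable from S: {S}.
Min-cut edges: S→P (10), S→Q (4); capacity 10 + 4 = 14.
Cut capacity 16 exceeds the max flow 14, so it is not minimum.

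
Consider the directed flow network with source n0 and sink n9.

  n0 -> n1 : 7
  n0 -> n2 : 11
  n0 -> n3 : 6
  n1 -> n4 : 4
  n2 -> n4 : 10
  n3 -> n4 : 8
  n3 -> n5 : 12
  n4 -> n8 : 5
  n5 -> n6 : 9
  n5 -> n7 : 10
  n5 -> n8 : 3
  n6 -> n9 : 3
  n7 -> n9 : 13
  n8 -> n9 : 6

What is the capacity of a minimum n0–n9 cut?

Augment n0→n1→n4→n8→n9: bottleneck 4, flow now 4.
Augment n0→n2→n4→n8→n9: bottleneck 1, flow now 5.
Augment n0→n3→n5→n6→n9: bottleneck 3, flow now 8.
Augment n0→n3→n5→n7→n9: bottleneck 3, flow now 11.
No augmenting path remains; maximum flow = 11.
By max-flow min-cut, the minimum cut capacity equals the max flow.
In the residual graph, reachable from n0: {n0, n1, n2, n4}.
Min-cut edges: n0→n3 (6), n4→n8 (5); capacity 6 + 5 = 11.

11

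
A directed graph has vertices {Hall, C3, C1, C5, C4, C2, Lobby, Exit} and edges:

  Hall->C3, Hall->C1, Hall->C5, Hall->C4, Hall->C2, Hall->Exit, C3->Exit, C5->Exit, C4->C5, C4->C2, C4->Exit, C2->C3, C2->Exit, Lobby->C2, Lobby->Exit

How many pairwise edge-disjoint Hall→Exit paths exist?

Assign every edge capacity 1; by Menger, the answer equals the max flow.
Path Hall→Exit (+1); total 1.
Path Hall→C3→Exit (+1); total 2.
Path Hall→C5→Exit (+1); total 3.
Path Hall→C4→Exit (+1); total 4.
Path Hall→C2→Exit (+1); total 5.
No residual Hall→Exit path; max flow = 5.
Certifying cut of size 5: {Hall→C2, Hall→C3, Hall→C4, Hall→C5, Hall→Exit}.

5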